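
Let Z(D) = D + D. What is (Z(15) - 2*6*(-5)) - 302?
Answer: -212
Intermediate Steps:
Z(D) = 2*D
(Z(15) - 2*6*(-5)) - 302 = (2*15 - 2*6*(-5)) - 302 = (30 - 12*(-5)) - 302 = (30 + 60) - 302 = 90 - 302 = -212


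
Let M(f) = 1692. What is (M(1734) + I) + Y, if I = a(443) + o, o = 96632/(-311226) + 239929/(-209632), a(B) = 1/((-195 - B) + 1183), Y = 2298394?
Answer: 40892508777879744331/17778698106720 ≈ 2.3001e+6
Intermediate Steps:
a(B) = 1/(988 - B)
o = -47464651189/32621464416 (o = 96632*(-1/311226) + 239929*(-1/209632) = -48316/155613 - 239929/209632 = -47464651189/32621464416 ≈ -1.4550)
I = -25835613433589/17778698106720 (I = -1/(-988 + 443) - 47464651189/32621464416 = -1/(-545) - 47464651189/32621464416 = -1*(-1/545) - 47464651189/32621464416 = 1/545 - 47464651189/32621464416 = -25835613433589/17778698106720 ≈ -1.4532)
(M(1734) + I) + Y = (1692 - 25835613433589/17778698106720) + 2298394 = 30055721583136651/17778698106720 + 2298394 = 40892508777879744331/17778698106720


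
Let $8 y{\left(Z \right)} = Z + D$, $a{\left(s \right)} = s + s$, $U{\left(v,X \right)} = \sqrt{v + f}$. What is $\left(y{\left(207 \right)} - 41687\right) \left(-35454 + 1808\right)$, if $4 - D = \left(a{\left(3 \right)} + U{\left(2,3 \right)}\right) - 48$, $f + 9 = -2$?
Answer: $\frac{5606146989}{4} + \frac{50469 i}{4} \approx 1.4015 \cdot 10^{9} + 12617.0 i$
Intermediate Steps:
$f = -11$ ($f = -9 - 2 = -11$)
$U{\left(v,X \right)} = \sqrt{-11 + v}$ ($U{\left(v,X \right)} = \sqrt{v - 11} = \sqrt{-11 + v}$)
$a{\left(s \right)} = 2 s$
$D = 46 - 3 i$ ($D = 4 - \left(\left(2 \cdot 3 + \sqrt{-11 + 2}\right) - 48\right) = 4 - \left(\left(6 + \sqrt{-9}\right) - 48\right) = 4 - \left(\left(6 + 3 i\right) - 48\right) = 4 - \left(-42 + 3 i\right) = 4 + \left(42 - 3 i\right) = 46 - 3 i \approx 46.0 - 3.0 i$)
$y{\left(Z \right)} = \frac{23}{4} - \frac{3 i}{8} + \frac{Z}{8}$ ($y{\left(Z \right)} = \frac{Z + \left(46 - 3 i\right)}{8} = \frac{46 + Z - 3 i}{8} = \frac{23}{4} - \frac{3 i}{8} + \frac{Z}{8}$)
$\left(y{\left(207 \right)} - 41687\right) \left(-35454 + 1808\right) = \left(\left(\frac{23}{4} - \frac{3 i}{8} + \frac{1}{8} \cdot 207\right) - 41687\right) \left(-35454 + 1808\right) = \left(\left(\frac{23}{4} - \frac{3 i}{8} + \frac{207}{8}\right) - 41687\right) \left(-33646\right) = \left(\left(\frac{253}{8} - \frac{3 i}{8}\right) - 41687\right) \left(-33646\right) = \left(- \frac{333243}{8} - \frac{3 i}{8}\right) \left(-33646\right) = \frac{5606146989}{4} + \frac{50469 i}{4}$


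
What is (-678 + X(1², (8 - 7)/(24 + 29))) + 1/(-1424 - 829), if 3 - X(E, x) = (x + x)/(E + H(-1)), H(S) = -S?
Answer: -80603381/119409 ≈ -675.02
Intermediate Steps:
X(E, x) = 3 - 2*x/(1 + E) (X(E, x) = 3 - (x + x)/(E - 1*(-1)) = 3 - 2*x/(E + 1) = 3 - 2*x/(1 + E))
(-678 + X(1², (8 - 7)/(24 + 29))) + 1/(-1424 - 829) = (-678 + (3 - 2*(8 - 7)/(24 + 29) + 3*1²)/(1 + 1²)) + 1/(-1424 - 829) = (-678 + (3 - 2/53 + 3*1)/(1 + 1)) + 1/(-2253) = (-678 + (3 - 2/53 + 3)/2) - 1/2253 = (-678 + (½)*(316/53)) - 1/2253 = (-678 + 158/53) - 1/2253 = -35776/53 - 1/2253 = -80603381/119409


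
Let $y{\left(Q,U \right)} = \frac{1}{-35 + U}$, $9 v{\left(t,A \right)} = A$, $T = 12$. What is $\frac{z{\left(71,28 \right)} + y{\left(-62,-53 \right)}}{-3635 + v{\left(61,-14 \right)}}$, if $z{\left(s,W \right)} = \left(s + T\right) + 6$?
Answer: $- \frac{70479}{2880152} \approx -0.024471$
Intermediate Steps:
$v{\left(t,A \right)} = \frac{A}{9}$
$z{\left(s,W \right)} = 18 + s$ ($z{\left(s,W \right)} = \left(s + 12\right) + 6 = \left(12 + s\right) + 6 = 18 + s$)
$\frac{z{\left(71,28 \right)} + y{\left(-62,-53 \right)}}{-3635 + v{\left(61,-14 \right)}} = \frac{\left(18 + 71\right) + \frac{1}{-35 - 53}}{-3635 + \frac{1}{9} \left(-14\right)} = \frac{89 + \frac{1}{-88}}{-3635 - \frac{14}{9}} = \frac{89 - \frac{1}{88}}{- \frac{32729}{9}} = \frac{7831}{88} \left(- \frac{9}{32729}\right) = - \frac{70479}{2880152}$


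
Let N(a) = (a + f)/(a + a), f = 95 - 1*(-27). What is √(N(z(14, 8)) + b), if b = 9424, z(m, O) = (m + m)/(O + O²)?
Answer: √1877946/14 ≈ 97.884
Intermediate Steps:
f = 122 (f = 95 + 27 = 122)
z(m, O) = 2*m/(O + O²) (z(m, O) = (2*m)/(O + O²) = 2*m/(O + O²))
N(a) = (122 + a)/(2*a) (N(a) = (a + 122)/(a + a) = (122 + a)/((2*a)) = (122 + a)*(1/(2*a)) = (122 + a)/(2*a))
√(N(z(14, 8)) + b) = √((122 + 2*14/(8*(1 + 8)))/(2*((2*14/(8*(1 + 8))))) + 9424) = √((122 + 2*14*(⅛)/9)/(2*((2*14*(⅛)/9))) + 9424) = √((122 + 2*14*(⅛)*(⅑))/(2*((2*14*(⅛)*(⅑)))) + 9424) = √((122 + 7/18)/(2*(7/18)) + 9424) = √((½)*(18/7)*(2203/18) + 9424) = √(2203/14 + 9424) = √(134139/14) = √1877946/14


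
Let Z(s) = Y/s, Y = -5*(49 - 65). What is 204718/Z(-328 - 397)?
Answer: -14842055/8 ≈ -1.8553e+6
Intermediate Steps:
Y = 80 (Y = -5*(-16) = 80)
Z(s) = 80/s
204718/Z(-328 - 397) = 204718/((80/(-328 - 397))) = 204718/((80/(-725))) = 204718/((80*(-1/725))) = 204718/(-16/145) = 204718*(-145/16) = -14842055/8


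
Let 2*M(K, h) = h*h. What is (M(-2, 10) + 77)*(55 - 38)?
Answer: 2159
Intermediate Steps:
M(K, h) = h²/2 (M(K, h) = (h*h)/2 = h²/2)
(M(-2, 10) + 77)*(55 - 38) = ((½)*10² + 77)*(55 - 38) = ((½)*100 + 77)*17 = (50 + 77)*17 = 127*17 = 2159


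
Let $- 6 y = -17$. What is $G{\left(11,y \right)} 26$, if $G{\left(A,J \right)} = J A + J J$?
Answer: $\frac{18343}{18} \approx 1019.1$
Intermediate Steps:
$y = \frac{17}{6}$ ($y = \left(- \frac{1}{6}\right) \left(-17\right) = \frac{17}{6} \approx 2.8333$)
$G{\left(A,J \right)} = J^{2} + A J$ ($G{\left(A,J \right)} = A J + J^{2} = J^{2} + A J$)
$G{\left(11,y \right)} 26 = \frac{17 \left(11 + \frac{17}{6}\right)}{6} \cdot 26 = \frac{17}{6} \cdot \frac{83}{6} \cdot 26 = \frac{1411}{36} \cdot 26 = \frac{18343}{18}$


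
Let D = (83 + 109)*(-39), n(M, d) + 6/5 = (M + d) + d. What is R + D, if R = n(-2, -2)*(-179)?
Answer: -30996/5 ≈ -6199.2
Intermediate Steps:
n(M, d) = -6/5 + M + 2*d (n(M, d) = -6/5 + ((M + d) + d) = -6/5 + (M + 2*d) = -6/5 + M + 2*d)
D = -7488 (D = 192*(-39) = -7488)
R = 6444/5 (R = (-6/5 - 2 + 2*(-2))*(-179) = (-6/5 - 2 - 4)*(-179) = -36/5*(-179) = 6444/5 ≈ 1288.8)
R + D = 6444/5 - 7488 = -30996/5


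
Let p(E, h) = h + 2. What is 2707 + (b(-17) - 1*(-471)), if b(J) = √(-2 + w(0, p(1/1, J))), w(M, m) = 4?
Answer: 3178 + √2 ≈ 3179.4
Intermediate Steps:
p(E, h) = 2 + h
b(J) = √2 (b(J) = √(-2 + 4) = √2)
2707 + (b(-17) - 1*(-471)) = 2707 + (√2 - 1*(-471)) = 2707 + (√2 + 471) = 2707 + (471 + √2) = 3178 + √2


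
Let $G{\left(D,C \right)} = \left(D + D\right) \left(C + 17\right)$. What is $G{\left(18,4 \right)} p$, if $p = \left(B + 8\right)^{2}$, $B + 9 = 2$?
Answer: $756$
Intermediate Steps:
$G{\left(D,C \right)} = 2 D \left(17 + C\right)$
$B = -7$ ($B = -9 + 2 = -7$)
$p = 1$ ($p = \left(-7 + 8\right)^{2} = 1^{2} = 1$)
$G{\left(18,4 \right)} p = 2 \cdot 18 \left(17 + 4\right) 1 = 2 \cdot 18 \cdot 21 \cdot 1 = 756 \cdot 1 = 756$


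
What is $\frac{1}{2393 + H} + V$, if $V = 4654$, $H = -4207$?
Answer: $\frac{8442355}{1814} \approx 4654.0$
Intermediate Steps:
$\frac{1}{2393 + H} + V = \frac{1}{2393 - 4207} + 4654 = \frac{1}{-1814} + 4654 = - \frac{1}{1814} + 4654 = \frac{8442355}{1814}$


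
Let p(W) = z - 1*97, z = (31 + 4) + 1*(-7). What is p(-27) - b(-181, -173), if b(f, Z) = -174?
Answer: 105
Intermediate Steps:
z = 28 (z = 35 - 7 = 28)
p(W) = -69 (p(W) = 28 - 1*97 = 28 - 97 = -69)
p(-27) - b(-181, -173) = -69 - 1*(-174) = -69 + 174 = 105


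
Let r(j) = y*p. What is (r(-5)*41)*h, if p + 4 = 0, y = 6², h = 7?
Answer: -41328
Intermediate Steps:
y = 36
p = -4 (p = -4 + 0 = -4)
r(j) = -144 (r(j) = 36*(-4) = -144)
(r(-5)*41)*h = -144*41*7 = -5904*7 = -41328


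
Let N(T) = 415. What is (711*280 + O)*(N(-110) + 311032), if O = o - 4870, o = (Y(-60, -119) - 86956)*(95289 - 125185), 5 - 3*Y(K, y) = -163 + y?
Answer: 2426456233822082/3 ≈ 8.0882e+14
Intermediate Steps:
Y(K, y) = 56 - y/3 (Y(K, y) = 5/3 - (-163 + y)/3 = 5/3 + (163/3 - y/3) = 56 - y/3)
o = 7790329576/3 (o = ((56 - ⅓*(-119)) - 86956)*(95289 - 125185) = ((56 + 119/3) - 86956)*(-29896) = (287/3 - 86956)*(-29896) = -260581/3*(-29896) = 7790329576/3 ≈ 2.5968e+9)
O = 7790314966/3 (O = 7790329576/3 - 4870 = 7790314966/3 ≈ 2.5968e+9)
(711*280 + O)*(N(-110) + 311032) = (711*280 + 7790314966/3)*(415 + 311032) = (199080 + 7790314966/3)*311447 = (7790912206/3)*311447 = 2426456233822082/3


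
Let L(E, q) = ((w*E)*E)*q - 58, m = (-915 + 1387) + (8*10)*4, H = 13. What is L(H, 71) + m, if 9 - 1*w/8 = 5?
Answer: 384702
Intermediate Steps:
w = 32 (w = 72 - 8*5 = 72 - 40 = 32)
m = 792 (m = 472 + 80*4 = 472 + 320 = 792)
L(E, q) = -58 + 32*q*E² (L(E, q) = ((32*E)*E)*q - 58 = (32*E²)*q - 58 = 32*q*E² - 58 = -58 + 32*q*E²)
L(H, 71) + m = (-58 + 32*71*13²) + 792 = (-58 + 32*71*169) + 792 = (-58 + 383968) + 792 = 383910 + 792 = 384702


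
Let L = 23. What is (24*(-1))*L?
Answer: -552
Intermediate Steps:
(24*(-1))*L = (24*(-1))*23 = -24*23 = -552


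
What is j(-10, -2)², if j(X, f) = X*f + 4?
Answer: 576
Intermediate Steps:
j(X, f) = 4 + X*f
j(-10, -2)² = (4 - 10*(-2))² = (4 + 20)² = 24² = 576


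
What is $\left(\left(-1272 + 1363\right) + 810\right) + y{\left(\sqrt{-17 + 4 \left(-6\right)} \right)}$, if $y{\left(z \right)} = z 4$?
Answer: $901 + 4 i \sqrt{41} \approx 901.0 + 25.612 i$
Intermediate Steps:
$y{\left(z \right)} = 4 z$
$\left(\left(-1272 + 1363\right) + 810\right) + y{\left(\sqrt{-17 + 4 \left(-6\right)} \right)} = \left(\left(-1272 + 1363\right) + 810\right) + 4 \sqrt{-17 + 4 \left(-6\right)} = \left(91 + 810\right) + 4 \sqrt{-17 - 24} = 901 + 4 \sqrt{-41} = 901 + 4 i \sqrt{41}$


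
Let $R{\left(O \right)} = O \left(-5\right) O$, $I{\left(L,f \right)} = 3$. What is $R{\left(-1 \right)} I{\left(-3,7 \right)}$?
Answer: $-15$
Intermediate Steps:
$R{\left(O \right)} = - 5 O^{2}$ ($R{\left(O \right)} = - 5 O O = - 5 O^{2}$)
$R{\left(-1 \right)} I{\left(-3,7 \right)} = - 5 \left(-1\right)^{2} \cdot 3 = \left(-5\right) 1 \cdot 3 = \left(-5\right) 3 = -15$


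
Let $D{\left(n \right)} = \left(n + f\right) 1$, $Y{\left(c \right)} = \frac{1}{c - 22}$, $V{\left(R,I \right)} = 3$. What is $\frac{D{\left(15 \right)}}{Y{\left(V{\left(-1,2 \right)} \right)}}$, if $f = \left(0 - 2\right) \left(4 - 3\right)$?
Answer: $-247$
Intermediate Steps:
$f = -2$ ($f = \left(-2\right) 1 = -2$)
$Y{\left(c \right)} = \frac{1}{-22 + c}$
$D{\left(n \right)} = -2 + n$ ($D{\left(n \right)} = \left(n - 2\right) 1 = \left(-2 + n\right) 1 = -2 + n$)
$\frac{D{\left(15 \right)}}{Y{\left(V{\left(-1,2 \right)} \right)}} = \frac{-2 + 15}{\frac{1}{-22 + 3}} = \frac{13}{\frac{1}{-19}} = \frac{13}{- \frac{1}{19}} = 13 \left(-19\right) = -247$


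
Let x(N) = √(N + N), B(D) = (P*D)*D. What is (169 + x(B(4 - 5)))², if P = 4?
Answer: 28569 + 676*√2 ≈ 29525.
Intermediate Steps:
B(D) = 4*D² (B(D) = (4*D)*D = 4*D²)
x(N) = √2*√N (x(N) = √(2*N) = √2*√N)
(169 + x(B(4 - 5)))² = (169 + √2*√(4*(4 - 5)²))² = (169 + √2*√(4*(-1)²))² = (169 + √2*√(4*1))² = (169 + √2*√4)² = (169 + √2*2)² = (169 + 2*√2)²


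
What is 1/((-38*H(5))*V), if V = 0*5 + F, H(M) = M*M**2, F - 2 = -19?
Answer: 1/80750 ≈ 1.2384e-5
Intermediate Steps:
F = -17 (F = 2 - 19 = -17)
H(M) = M**3
V = -17 (V = 0*5 - 17 = 0 - 17 = -17)
1/((-38*H(5))*V) = 1/(-38*5**3*(-17)) = 1/(-38*125*(-17)) = 1/(-4750*(-17)) = 1/80750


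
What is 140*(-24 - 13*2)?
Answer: -7000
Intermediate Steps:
140*(-24 - 13*2) = 140*(-24 - 26) = 140*(-50) = -7000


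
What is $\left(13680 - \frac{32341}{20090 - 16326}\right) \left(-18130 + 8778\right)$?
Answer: $- \frac{120311560502}{941} \approx -1.2785 \cdot 10^{8}$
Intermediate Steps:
$\left(13680 - \frac{32341}{20090 - 16326}\right) \left(-18130 + 8778\right) = \left(13680 - \frac{32341}{3764}\right) \left(-9352\right) = \frac{51459179}{3764} \left(-9352\right) = - \frac{120311560502}{941}$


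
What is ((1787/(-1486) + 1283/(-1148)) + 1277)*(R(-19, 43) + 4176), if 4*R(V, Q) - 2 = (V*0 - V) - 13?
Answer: 2271277827869/426482 ≈ 5.3256e+6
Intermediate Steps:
R(V, Q) = -11/4 - V/4 (R(V, Q) = ½ + ((V*0 - V) - 13)/4 = ½ + ((0 - V) - 13)/4 = ½ + (-V - 13)/4 = ½ + (-13 - V)/4 = ½ + (-13/4 - V/4) = -11/4 - V/4)
((1787/(-1486) + 1283/(-1148)) + 1277)*(R(-19, 43) + 4176) = ((1787/(-1486) + 1283/(-1148)) + 1277)*((-11/4 - ¼*(-19)) + 4176) = ((1787*(-1/1486) + 1283*(-1/1148)) + 1277)*((-11/4 + 19/4) + 4176) = ((-1787/1486 - 1283/1148) + 1277)*(2 + 4176) = (-1979007/852964 + 1277)*4178 = (1087256021/852964)*4178 = 2271277827869/426482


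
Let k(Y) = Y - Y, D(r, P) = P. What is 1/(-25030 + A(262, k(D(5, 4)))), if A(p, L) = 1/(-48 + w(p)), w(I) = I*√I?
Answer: -450100072672/11266004817778719 - 262*√262/11266004817778719 ≈ -3.9952e-5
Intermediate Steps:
k(Y) = 0
w(I) = I^(3/2)
A(p, L) = 1/(-48 + p^(3/2))
1/(-25030 + A(262, k(D(5, 4)))) = 1/(-25030 + 1/(-48 + 262^(3/2))) = 1/(-25030 + 1/(-48 + 262*√262))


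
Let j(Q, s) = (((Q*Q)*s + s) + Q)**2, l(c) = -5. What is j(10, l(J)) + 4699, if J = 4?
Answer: 249724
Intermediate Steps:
j(Q, s) = (Q + s + s*Q**2)**2 (j(Q, s) = ((Q**2*s + s) + Q)**2 = ((s*Q**2 + s) + Q)**2 = ((s + s*Q**2) + Q)**2 = (Q + s + s*Q**2)**2)
j(10, l(J)) + 4699 = (10 - 5 - 5*10**2)**2 + 4699 = (10 - 5 - 5*100)**2 + 4699 = (10 - 5 - 500)**2 + 4699 = (-495)**2 + 4699 = 245025 + 4699 = 249724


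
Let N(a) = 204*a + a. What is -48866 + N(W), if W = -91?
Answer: -67521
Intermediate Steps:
N(a) = 205*a
-48866 + N(W) = -48866 + 205*(-91) = -48866 - 18655 = -67521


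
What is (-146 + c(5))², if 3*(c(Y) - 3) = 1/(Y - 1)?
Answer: 2941225/144 ≈ 20425.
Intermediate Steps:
c(Y) = 3 + 1/(3*(-1 + Y)) (c(Y) = 3 + 1/(3*(Y - 1)) = 3 + 1/(3*(-1 + Y)))
(-146 + c(5))² = (-146 + (-8 + 9*5)/(3*(-1 + 5)))² = (-146 + (⅓)*(-8 + 45)/4)² = (-146 + (⅓)*(¼)*37)² = (-146 + 37/12)² = (-1715/12)² = 2941225/144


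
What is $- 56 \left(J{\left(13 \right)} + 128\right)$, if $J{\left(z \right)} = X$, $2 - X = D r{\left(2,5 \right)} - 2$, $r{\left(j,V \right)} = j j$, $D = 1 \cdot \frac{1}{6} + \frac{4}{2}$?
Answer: $- \frac{20720}{3} \approx -6906.7$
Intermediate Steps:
$D = \frac{13}{6}$ ($D = 1 \cdot \frac{1}{6} + 4 \cdot \frac{1}{2} = \frac{1}{6} + 2 = \frac{13}{6} \approx 2.1667$)
$r{\left(j,V \right)} = j^{2}$
$X = - \frac{14}{3}$ ($X = 2 - \left(\frac{13 \cdot 2^{2}}{6} - 2\right) = 2 - \left(\frac{13}{6} \cdot 4 - 2\right) = 2 - \left(\frac{26}{3} - 2\right) = 2 - \frac{20}{3} = - \frac{14}{3} \approx -4.6667$)
$J{\left(z \right)} = - \frac{14}{3}$
$- 56 \left(J{\left(13 \right)} + 128\right) = - 56 \left(- \frac{14}{3} + 128\right) = \left(-56\right) \frac{370}{3} = - \frac{20720}{3}$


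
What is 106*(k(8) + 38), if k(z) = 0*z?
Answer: 4028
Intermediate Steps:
k(z) = 0
106*(k(8) + 38) = 106*(0 + 38) = 106*38 = 4028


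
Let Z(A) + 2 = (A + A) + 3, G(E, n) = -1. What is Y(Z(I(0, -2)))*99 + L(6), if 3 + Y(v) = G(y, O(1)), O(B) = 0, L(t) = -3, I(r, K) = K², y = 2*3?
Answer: -399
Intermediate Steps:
y = 6
Z(A) = 1 + 2*A (Z(A) = -2 + ((A + A) + 3) = -2 + (2*A + 3) = -2 + (3 + 2*A) = 1 + 2*A)
Y(v) = -4 (Y(v) = -3 - 1 = -4)
Y(Z(I(0, -2)))*99 + L(6) = -4*99 - 3 = -396 - 3 = -399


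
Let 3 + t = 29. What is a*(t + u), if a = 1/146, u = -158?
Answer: -66/73 ≈ -0.90411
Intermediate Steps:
t = 26 (t = -3 + 29 = 26)
a = 1/146 ≈ 0.0068493
a*(t + u) = (26 - 158)/146 = (1/146)*(-132) = -66/73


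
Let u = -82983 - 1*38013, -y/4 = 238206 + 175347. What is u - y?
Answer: 1533216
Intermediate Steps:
y = -1654212 (y = -4*(238206 + 175347) = -4*413553 = -1654212)
u = -120996 (u = -82983 - 38013 = -120996)
u - y = -120996 - 1*(-1654212) = -120996 + 1654212 = 1533216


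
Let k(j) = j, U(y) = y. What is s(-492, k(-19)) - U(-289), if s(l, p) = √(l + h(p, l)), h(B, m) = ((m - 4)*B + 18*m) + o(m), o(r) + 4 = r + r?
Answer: 289 + 4*I*√57 ≈ 289.0 + 30.199*I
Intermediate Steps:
o(r) = -4 + 2*r (o(r) = -4 + (r + r) = -4 + 2*r)
h(B, m) = -4 + 20*m + B*(-4 + m) (h(B, m) = ((m - 4)*B + 18*m) + (-4 + 2*m) = ((-4 + m)*B + 18*m) + (-4 + 2*m) = (B*(-4 + m) + 18*m) + (-4 + 2*m) = (18*m + B*(-4 + m)) + (-4 + 2*m) = -4 + 20*m + B*(-4 + m))
s(l, p) = √(-4 - 4*p + 21*l + l*p) (s(l, p) = √(l + (-4 - 4*p + 20*l + p*l)) = √(l + (-4 - 4*p + 20*l + l*p)) = √(-4 - 4*p + 21*l + l*p))
s(-492, k(-19)) - U(-289) = √(-4 - 4*(-19) + 21*(-492) - 492*(-19)) - 1*(-289) = √(-4 + 76 - 10332 + 9348) + 289 = √(-912) + 289 = 4*I*√57 + 289 = 289 + 4*I*√57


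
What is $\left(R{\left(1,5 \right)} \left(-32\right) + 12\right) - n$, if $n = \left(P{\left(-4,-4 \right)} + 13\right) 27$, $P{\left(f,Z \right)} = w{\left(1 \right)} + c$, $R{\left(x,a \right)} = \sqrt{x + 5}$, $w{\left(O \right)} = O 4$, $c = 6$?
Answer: $-609 - 32 \sqrt{6} \approx -687.38$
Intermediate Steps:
$w{\left(O \right)} = 4 O$
$R{\left(x,a \right)} = \sqrt{5 + x}$
$P{\left(f,Z \right)} = 10$ ($P{\left(f,Z \right)} = 4 \cdot 1 + 6 = 4 + 6 = 10$)
$n = 621$ ($n = \left(10 + 13\right) 27 = 23 \cdot 27 = 621$)
$\left(R{\left(1,5 \right)} \left(-32\right) + 12\right) - n = \left(\sqrt{5 + 1} \left(-32\right) + 12\right) - 621 = \left(\sqrt{6} \left(-32\right) + 12\right) - 621 = \left(- 32 \sqrt{6} + 12\right) - 621 = \left(12 - 32 \sqrt{6}\right) - 621 = -609 - 32 \sqrt{6}$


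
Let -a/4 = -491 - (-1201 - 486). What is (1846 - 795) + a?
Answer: -3733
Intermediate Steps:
a = -4784 (a = -4*(-491 - (-1201 - 486)) = -4*(-491 - 1*(-1687)) = -4*(-491 + 1687) = -4*1196 = -4784)
(1846 - 795) + a = (1846 - 795) - 4784 = 1051 - 4784 = -3733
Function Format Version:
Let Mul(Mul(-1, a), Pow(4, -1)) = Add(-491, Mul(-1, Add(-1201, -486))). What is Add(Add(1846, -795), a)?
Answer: -3733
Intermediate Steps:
a = -4784 (a = Mul(-4, Add(-491, Mul(-1, Add(-1201, -486)))) = Mul(-4, Add(-491, Mul(-1, -1687))) = Mul(-4, Add(-491, 1687)) = Mul(-4, 1196) = -4784)
Add(Add(1846, -795), a) = Add(Add(1846, -795), -4784) = Add(1051, -4784) = -3733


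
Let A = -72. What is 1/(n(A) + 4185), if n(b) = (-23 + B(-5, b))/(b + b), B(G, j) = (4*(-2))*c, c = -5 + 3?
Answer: 144/602647 ≈ 0.00023895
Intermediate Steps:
c = -2
B(G, j) = 16 (B(G, j) = (4*(-2))*(-2) = -8*(-2) = 16)
n(b) = -7/(2*b) (n(b) = (-23 + 16)/(b + b) = -7*1/(2*b) = -7/(2*b))
1/(n(A) + 4185) = 1/(-7/2/(-72) + 4185) = 1/(-7/2*(-1/72) + 4185) = 1/(7/144 + 4185) = 1/(602647/144) = 144/602647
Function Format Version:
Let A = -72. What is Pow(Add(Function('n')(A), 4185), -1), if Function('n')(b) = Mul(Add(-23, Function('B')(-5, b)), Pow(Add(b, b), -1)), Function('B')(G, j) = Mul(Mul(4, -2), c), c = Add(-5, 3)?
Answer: Rational(144, 602647) ≈ 0.00023895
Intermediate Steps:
c = -2
Function('B')(G, j) = 16 (Function('B')(G, j) = Mul(Mul(4, -2), -2) = Mul(-8, -2) = 16)
Function('n')(b) = Mul(Rational(-7, 2), Pow(b, -1)) (Function('n')(b) = Mul(Add(-23, 16), Pow(Add(b, b), -1)) = Mul(-7, Pow(Mul(2, b), -1)) = Mul(-7, Mul(Rational(1, 2), Pow(b, -1))) = Mul(Rational(-7, 2), Pow(b, -1)))
Pow(Add(Function('n')(A), 4185), -1) = Pow(Add(Mul(Rational(-7, 2), Pow(-72, -1)), 4185), -1) = Pow(Add(Mul(Rational(-7, 2), Rational(-1, 72)), 4185), -1) = Pow(Add(Rational(7, 144), 4185), -1) = Pow(Rational(602647, 144), -1) = Rational(144, 602647)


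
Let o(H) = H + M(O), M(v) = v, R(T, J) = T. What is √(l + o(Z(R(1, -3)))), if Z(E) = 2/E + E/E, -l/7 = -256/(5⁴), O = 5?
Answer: 2*√1698/25 ≈ 3.2965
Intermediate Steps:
l = 1792/625 (l = -(-1792)/(5⁴) = -(-1792)/625 = -7*(-256/625) = 1792/625 ≈ 2.8672)
Z(E) = 1 + 2/E (Z(E) = 2/E + 1 = 1 + 2/E)
o(H) = 5 + H (o(H) = H + 5 = 5 + H)
√(l + o(Z(R(1, -3)))) = √(1792/625 + (5 + (2 + 1)/1)) = √(1792/625 + (5 + 1*3)) = √(1792/625 + (5 + 3)) = √(1792/625 + 8) = √(6792/625) = 2*√1698/25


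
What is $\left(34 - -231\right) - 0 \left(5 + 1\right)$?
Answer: $265$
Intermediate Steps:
$\left(34 - -231\right) - 0 \left(5 + 1\right) = \left(34 + 231\right) - 0 \cdot 6 = 265 - 0 = 265 + 0 = 265$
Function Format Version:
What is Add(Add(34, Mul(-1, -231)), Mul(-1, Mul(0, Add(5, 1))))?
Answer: 265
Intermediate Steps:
Add(Add(34, Mul(-1, -231)), Mul(-1, Mul(0, Add(5, 1)))) = Add(Add(34, 231), Mul(-1, Mul(0, 6))) = Add(265, Mul(-1, 0)) = Add(265, 0) = 265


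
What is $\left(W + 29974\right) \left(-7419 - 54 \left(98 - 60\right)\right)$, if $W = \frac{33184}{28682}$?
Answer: $- \frac{4071334058946}{14341} \approx -2.8389 \cdot 10^{8}$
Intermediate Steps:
$W = \frac{16592}{14341}$ ($W = 33184 \cdot \frac{1}{28682} = \frac{16592}{14341} \approx 1.157$)
$\left(W + 29974\right) \left(-7419 - 54 \left(98 - 60\right)\right) = \left(\frac{16592}{14341} + 29974\right) \left(-7419 - 54 \left(98 - 60\right)\right) = \frac{429873726 \left(-7419 - 2052\right)}{14341} = \frac{429873726}{14341} \left(-9471\right) = - \frac{4071334058946}{14341}$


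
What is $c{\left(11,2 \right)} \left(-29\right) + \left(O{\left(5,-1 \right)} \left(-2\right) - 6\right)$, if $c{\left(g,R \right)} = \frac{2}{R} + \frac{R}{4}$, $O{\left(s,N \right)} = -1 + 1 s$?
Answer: $- \frac{115}{2} \approx -57.5$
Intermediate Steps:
$O{\left(s,N \right)} = -1 + s$
$c{\left(g,R \right)} = \frac{2}{R} + \frac{R}{4}$ ($c{\left(g,R \right)} = \frac{2}{R} + R \frac{1}{4} = \frac{2}{R} + \frac{R}{4}$)
$c{\left(11,2 \right)} \left(-29\right) + \left(O{\left(5,-1 \right)} \left(-2\right) - 6\right) = \left(\frac{2}{2} + \frac{1}{4} \cdot 2\right) \left(-29\right) + \left(\left(-1 + 5\right) \left(-2\right) - 6\right) = \left(2 \cdot \frac{1}{2} + \frac{1}{2}\right) \left(-29\right) + \left(4 \left(-2\right) - 6\right) = \left(1 + \frac{1}{2}\right) \left(-29\right) - 14 = \frac{3}{2} \left(-29\right) - 14 = - \frac{87}{2} - 14 = - \frac{115}{2}$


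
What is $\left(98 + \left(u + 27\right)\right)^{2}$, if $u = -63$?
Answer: $3844$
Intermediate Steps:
$\left(98 + \left(u + 27\right)\right)^{2} = \left(98 + \left(-63 + 27\right)\right)^{2} = \left(98 - 36\right)^{2} = 62^{2} = 3844$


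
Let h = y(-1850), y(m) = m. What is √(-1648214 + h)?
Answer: 4*I*√103129 ≈ 1284.5*I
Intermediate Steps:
h = -1850
√(-1648214 + h) = √(-1648214 - 1850) = √(-1650064) = 4*I*√103129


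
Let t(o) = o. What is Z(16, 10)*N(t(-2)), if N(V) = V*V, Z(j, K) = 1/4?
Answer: 1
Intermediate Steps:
Z(j, K) = ¼
N(V) = V²
Z(16, 10)*N(t(-2)) = (¼)*(-2)² = (¼)*4 = 1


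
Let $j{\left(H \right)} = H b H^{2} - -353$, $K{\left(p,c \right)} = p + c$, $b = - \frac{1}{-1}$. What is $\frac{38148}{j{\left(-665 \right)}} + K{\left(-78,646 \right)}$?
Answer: $\frac{13919749029}{24506606} \approx 568.0$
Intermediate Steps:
$b = 1$ ($b = \left(-1\right) \left(-1\right) = 1$)
$K{\left(p,c \right)} = c + p$
$j{\left(H \right)} = 353 + H^{3}$ ($j{\left(H \right)} = H 1 H^{2} - -353 = H H^{2} + 353 = H^{3} + 353 = 353 + H^{3}$)
$\frac{38148}{j{\left(-665 \right)}} + K{\left(-78,646 \right)} = \frac{38148}{353 + \left(-665\right)^{3}} + \left(646 - 78\right) = \frac{38148}{353 - 294079625} + 568 = \frac{38148}{-294079272} + 568 = 38148 \left(- \frac{1}{294079272}\right) + 568 = - \frac{3179}{24506606} + 568 = \frac{13919749029}{24506606}$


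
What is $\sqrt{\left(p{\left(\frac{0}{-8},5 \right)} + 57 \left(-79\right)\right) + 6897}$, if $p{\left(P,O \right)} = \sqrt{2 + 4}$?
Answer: $\sqrt{2394 + \sqrt{6}} \approx 48.954$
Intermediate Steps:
$p{\left(P,O \right)} = \sqrt{6}$
$\sqrt{\left(p{\left(\frac{0}{-8},5 \right)} + 57 \left(-79\right)\right) + 6897} = \sqrt{\left(\sqrt{6} + 57 \left(-79\right)\right) + 6897} = \sqrt{\left(\sqrt{6} - 4503\right) + 6897} = \sqrt{\left(-4503 + \sqrt{6}\right) + 6897} = \sqrt{2394 + \sqrt{6}}$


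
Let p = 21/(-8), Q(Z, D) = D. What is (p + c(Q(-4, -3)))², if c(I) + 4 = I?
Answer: 5929/64 ≈ 92.641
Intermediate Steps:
c(I) = -4 + I
p = -21/8 (p = 21*(-⅛) = -21/8 ≈ -2.6250)
(p + c(Q(-4, -3)))² = (-21/8 + (-4 - 3))² = (-21/8 - 7)² = (-77/8)² = 5929/64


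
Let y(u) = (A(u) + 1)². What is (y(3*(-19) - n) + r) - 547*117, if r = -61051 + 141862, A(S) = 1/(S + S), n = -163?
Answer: 755643897/44944 ≈ 16813.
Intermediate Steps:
A(S) = 1/(2*S)
r = 80811
y(u) = (1 + 1/(2*u))² (y(u) = (1/(2*u) + 1)² = (1 + 1/(2*u))²)
(y(3*(-19) - n) + r) - 547*117 = ((1 + 2*(3*(-19) - 1*(-163)))²/(4*(3*(-19) - 1*(-163))²) + 80811) - 547*117 = ((1 + 2*(-57 + 163))²/(4*(-57 + 163)²) + 80811) - 63999 = ((¼)*(1 + 2*106)²/106² + 80811) - 63999 = ((¼)*(1/11236)*(1 + 212)² + 80811) - 63999 = ((¼)*(1/11236)*213² + 80811) - 63999 = ((¼)*(1/11236)*45369 + 80811) - 63999 = (45369/44944 + 80811) - 63999 = 3632014953/44944 - 63999 = 755643897/44944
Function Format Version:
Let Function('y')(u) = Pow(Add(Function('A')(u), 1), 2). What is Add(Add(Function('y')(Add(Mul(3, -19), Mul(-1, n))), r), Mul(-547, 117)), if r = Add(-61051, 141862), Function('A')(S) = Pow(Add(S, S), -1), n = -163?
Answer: Rational(755643897, 44944) ≈ 16813.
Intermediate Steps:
Function('A')(S) = Mul(Rational(1, 2), Pow(S, -1)) (Function('A')(S) = Pow(Mul(2, S), -1) = Mul(Rational(1, 2), Pow(S, -1)))
r = 80811
Function('y')(u) = Pow(Add(1, Mul(Rational(1, 2), Pow(u, -1))), 2) (Function('y')(u) = Pow(Add(Mul(Rational(1, 2), Pow(u, -1)), 1), 2) = Pow(Add(1, Mul(Rational(1, 2), Pow(u, -1))), 2))
Add(Add(Function('y')(Add(Mul(3, -19), Mul(-1, n))), r), Mul(-547, 117)) = Add(Add(Mul(Rational(1, 4), Pow(Add(Mul(3, -19), Mul(-1, -163)), -2), Pow(Add(1, Mul(2, Add(Mul(3, -19), Mul(-1, -163)))), 2)), 80811), Mul(-547, 117)) = Add(Add(Mul(Rational(1, 4), Pow(Add(-57, 163), -2), Pow(Add(1, Mul(2, Add(-57, 163))), 2)), 80811), -63999) = Add(Add(Mul(Rational(1, 4), Pow(106, -2), Pow(Add(1, Mul(2, 106)), 2)), 80811), -63999) = Add(Add(Mul(Rational(1, 4), Rational(1, 11236), Pow(Add(1, 212), 2)), 80811), -63999) = Add(Add(Mul(Rational(1, 4), Rational(1, 11236), Pow(213, 2)), 80811), -63999) = Add(Add(Mul(Rational(1, 4), Rational(1, 11236), 45369), 80811), -63999) = Add(Add(Rational(45369, 44944), 80811), -63999) = Add(Rational(3632014953, 44944), -63999) = Rational(755643897, 44944)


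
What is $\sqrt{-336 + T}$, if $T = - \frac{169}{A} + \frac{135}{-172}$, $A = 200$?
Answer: $\frac{i \sqrt{249711062}}{860} \approx 18.375 i$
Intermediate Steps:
$T = - \frac{14017}{8600}$ ($T = - \frac{169}{200} + \frac{135}{-172} = \left(-169\right) \frac{1}{200} + 135 \left(- \frac{1}{172}\right) = - \frac{169}{200} - \frac{135}{172} = - \frac{14017}{8600} \approx -1.6299$)
$\sqrt{-336 + T} = \sqrt{-336 - \frac{14017}{8600}} = \sqrt{- \frac{2903617}{8600}} = \frac{i \sqrt{249711062}}{860}$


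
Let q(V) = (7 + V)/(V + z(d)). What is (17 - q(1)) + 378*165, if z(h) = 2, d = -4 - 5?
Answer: 187153/3 ≈ 62384.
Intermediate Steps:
d = -9
q(V) = (7 + V)/(2 + V) (q(V) = (7 + V)/(V + 2) = (7 + V)/(2 + V))
(17 - q(1)) + 378*165 = (17 - (7 + 1)/(2 + 1)) + 378*165 = (17 - 8/3) + 62370 = 43/3 + 62370 = 187153/3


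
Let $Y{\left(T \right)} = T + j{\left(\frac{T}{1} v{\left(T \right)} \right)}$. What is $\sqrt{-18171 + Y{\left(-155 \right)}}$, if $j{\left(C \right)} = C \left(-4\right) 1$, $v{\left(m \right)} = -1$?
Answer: $i \sqrt{18946} \approx 137.64 i$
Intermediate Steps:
$j{\left(C \right)} = - 4 C$ ($j{\left(C \right)} = - 4 C 1 = - 4 C$)
$Y{\left(T \right)} = 5 T$ ($Y{\left(T \right)} = T - 4 \frac{T}{1} \left(-1\right) = T - 4 T 1 \left(-1\right) = T - 4 T \left(-1\right) = T - 4 \left(- T\right) = T + 4 T = 5 T$)
$\sqrt{-18171 + Y{\left(-155 \right)}} = \sqrt{-18171 + 5 \left(-155\right)} = \sqrt{-18171 - 775} = \sqrt{-18946} = i \sqrt{18946}$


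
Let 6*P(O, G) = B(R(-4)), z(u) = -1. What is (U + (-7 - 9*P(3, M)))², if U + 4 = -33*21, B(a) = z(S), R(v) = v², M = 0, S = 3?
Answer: 1974025/4 ≈ 4.9351e+5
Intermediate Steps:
B(a) = -1
P(O, G) = -⅙ (P(O, G) = (⅙)*(-1) = -⅙)
U = -697 (U = -4 - 33*21 = -4 - 693 = -697)
(U + (-7 - 9*P(3, M)))² = (-697 + (-7 - 9*(-⅙)))² = (-697 + (-7 + 3/2))² = (-697 - 11/2)² = (-1405/2)² = 1974025/4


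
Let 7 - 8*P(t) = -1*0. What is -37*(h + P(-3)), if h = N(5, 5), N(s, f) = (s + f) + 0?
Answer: -3219/8 ≈ -402.38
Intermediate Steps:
N(s, f) = f + s (N(s, f) = (f + s) + 0 = f + s)
P(t) = 7/8 (P(t) = 7/8 - (-1)*0/8 = 7/8 - ⅛*0 = 7/8 + 0 = 7/8)
h = 10 (h = 5 + 5 = 10)
-37*(h + P(-3)) = -37*(10 + 7/8) = -37*87/8 = -3219/8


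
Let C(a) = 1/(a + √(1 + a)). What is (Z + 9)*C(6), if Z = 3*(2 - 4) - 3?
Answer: 0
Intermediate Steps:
Z = -9 (Z = 3*(-2) - 3 = -6 - 3 = -9)
(Z + 9)*C(6) = (-9 + 9)/(6 + √(1 + 6)) = 0/(6 + √7) = 0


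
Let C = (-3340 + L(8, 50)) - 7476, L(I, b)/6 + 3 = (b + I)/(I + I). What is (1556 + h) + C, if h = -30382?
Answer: -158553/4 ≈ -39638.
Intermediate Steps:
L(I, b) = -18 + 3*(I + b)/I (L(I, b) = -18 + 6*((b + I)/(I + I)) = -18 + 6*((I + b)/((2*I))) = -18 + 6*((I + b)*(1/(2*I))) = -18 + 6*((I + b)/(2*I)) = -18 + 3*(I + b)/I)
C = -43249/4 (C = (-3340 + (-15 + 3*50/8)) - 7476 = (-3340 + (-15 + 3*50*(⅛))) - 7476 = (-3340 + (-15 + 75/4)) - 7476 = (-3340 + 15/4) - 7476 = -13345/4 - 7476 = -43249/4 ≈ -10812.)
(1556 + h) + C = (1556 - 30382) - 43249/4 = -28826 - 43249/4 = -158553/4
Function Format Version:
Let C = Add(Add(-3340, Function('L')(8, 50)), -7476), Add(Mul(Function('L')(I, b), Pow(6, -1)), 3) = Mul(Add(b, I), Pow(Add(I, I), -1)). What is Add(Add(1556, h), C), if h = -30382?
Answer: Rational(-158553, 4) ≈ -39638.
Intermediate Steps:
Function('L')(I, b) = Add(-18, Mul(3, Pow(I, -1), Add(I, b))) (Function('L')(I, b) = Add(-18, Mul(6, Mul(Add(b, I), Pow(Add(I, I), -1)))) = Add(-18, Mul(6, Mul(Add(I, b), Pow(Mul(2, I), -1)))) = Add(-18, Mul(6, Mul(Add(I, b), Mul(Rational(1, 2), Pow(I, -1))))) = Add(-18, Mul(6, Mul(Rational(1, 2), Pow(I, -1), Add(I, b)))) = Add(-18, Mul(3, Pow(I, -1), Add(I, b))))
C = Rational(-43249, 4) (C = Add(Add(-3340, Add(-15, Mul(3, 50, Pow(8, -1)))), -7476) = Add(Add(-3340, Add(-15, Mul(3, 50, Rational(1, 8)))), -7476) = Add(Add(-3340, Add(-15, Rational(75, 4))), -7476) = Add(Add(-3340, Rational(15, 4)), -7476) = Add(Rational(-13345, 4), -7476) = Rational(-43249, 4) ≈ -10812.)
Add(Add(1556, h), C) = Add(Add(1556, -30382), Rational(-43249, 4)) = Add(-28826, Rational(-43249, 4)) = Rational(-158553, 4)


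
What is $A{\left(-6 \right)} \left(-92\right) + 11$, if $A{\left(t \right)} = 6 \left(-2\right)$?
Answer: $1115$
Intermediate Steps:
$A{\left(t \right)} = -12$
$A{\left(-6 \right)} \left(-92\right) + 11 = \left(-12\right) \left(-92\right) + 11 = 1104 + 11 = 1115$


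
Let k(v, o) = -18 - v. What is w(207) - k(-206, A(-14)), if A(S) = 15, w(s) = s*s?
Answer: 42661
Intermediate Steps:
w(s) = s²
w(207) - k(-206, A(-14)) = 207² - (-18 - 1*(-206)) = 42849 - (-18 + 206) = 42849 - 1*188 = 42849 - 188 = 42661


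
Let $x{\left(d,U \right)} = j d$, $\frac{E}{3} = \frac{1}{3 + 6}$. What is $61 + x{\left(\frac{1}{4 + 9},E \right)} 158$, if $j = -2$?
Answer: $\frac{477}{13} \approx 36.692$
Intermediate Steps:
$E = \frac{1}{3}$ ($E = \frac{3}{3 + 6} = \frac{3}{9} = 3 \cdot \frac{1}{9} = \frac{1}{3} \approx 0.33333$)
$x{\left(d,U \right)} = - 2 d$
$61 + x{\left(\frac{1}{4 + 9},E \right)} 158 = 61 + - \frac{2}{4 + 9} \cdot 158 = 61 + - \frac{2}{13} \cdot 158 = 61 + \left(-2\right) \frac{1}{13} \cdot 158 = 61 - \frac{316}{13} = \frac{477}{13}$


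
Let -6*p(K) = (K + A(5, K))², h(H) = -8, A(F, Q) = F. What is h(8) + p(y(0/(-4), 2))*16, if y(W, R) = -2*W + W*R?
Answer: -224/3 ≈ -74.667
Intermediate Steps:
y(W, R) = -2*W + R*W
p(K) = -(5 + K)²/6 (p(K) = -(K + 5)²/6 = -(5 + K)²/6)
h(8) + p(y(0/(-4), 2))*16 = -8 - (5 + (0/(-4))*(-2 + 2))²/6*16 = -8 - (5 + (0*(-¼))*0)²/6*16 = -8 - (5 + 0*0)²/6*16 = -8 - (5 + 0)²/6*16 = -8 - ⅙*5²*16 = -8 - ⅙*25*16 = -8 - 25/6*16 = -8 - 200/3 = -224/3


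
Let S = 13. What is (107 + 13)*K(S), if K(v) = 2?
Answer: 240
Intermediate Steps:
(107 + 13)*K(S) = (107 + 13)*2 = 120*2 = 240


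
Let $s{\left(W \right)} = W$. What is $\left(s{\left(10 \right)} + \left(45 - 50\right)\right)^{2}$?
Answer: $25$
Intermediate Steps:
$\left(s{\left(10 \right)} + \left(45 - 50\right)\right)^{2} = \left(10 + \left(45 - 50\right)\right)^{2} = \left(10 - 5\right)^{2} = 5^{2} = 25$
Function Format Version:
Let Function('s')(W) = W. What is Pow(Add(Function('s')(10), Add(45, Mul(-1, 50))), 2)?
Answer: 25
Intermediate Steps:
Pow(Add(Function('s')(10), Add(45, Mul(-1, 50))), 2) = Pow(Add(10, Add(45, Mul(-1, 50))), 2) = Pow(Add(10, Add(45, -50)), 2) = Pow(Add(10, -5), 2) = Pow(5, 2) = 25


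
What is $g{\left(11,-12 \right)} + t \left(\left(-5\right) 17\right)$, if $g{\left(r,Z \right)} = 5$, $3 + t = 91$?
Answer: $-7475$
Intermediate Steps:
$t = 88$ ($t = -3 + 91 = 88$)
$g{\left(11,-12 \right)} + t \left(\left(-5\right) 17\right) = 5 + 88 \left(\left(-5\right) 17\right) = 5 + 88 \left(-85\right) = 5 - 7480 = -7475$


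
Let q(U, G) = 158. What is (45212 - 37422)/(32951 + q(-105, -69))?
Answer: 7790/33109 ≈ 0.23528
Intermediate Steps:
(45212 - 37422)/(32951 + q(-105, -69)) = (45212 - 37422)/(32951 + 158) = 7790/33109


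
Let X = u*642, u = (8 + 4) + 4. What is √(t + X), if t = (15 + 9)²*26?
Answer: 4*√1578 ≈ 158.90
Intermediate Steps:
u = 16 (u = 12 + 4 = 16)
t = 14976 (t = 24²*26 = 576*26 = 14976)
X = 10272 (X = 16*642 = 10272)
√(t + X) = √(14976 + 10272) = √25248 = 4*√1578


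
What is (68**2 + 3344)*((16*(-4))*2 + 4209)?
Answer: 32517408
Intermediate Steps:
(68**2 + 3344)*((16*(-4))*2 + 4209) = (4624 + 3344)*(-64*2 + 4209) = 7968*(-128 + 4209) = 7968*4081 = 32517408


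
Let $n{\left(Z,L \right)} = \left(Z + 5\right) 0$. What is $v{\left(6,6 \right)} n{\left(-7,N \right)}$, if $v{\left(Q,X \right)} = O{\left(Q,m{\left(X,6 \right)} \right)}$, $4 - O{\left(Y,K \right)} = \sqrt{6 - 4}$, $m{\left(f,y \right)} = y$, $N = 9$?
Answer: $0$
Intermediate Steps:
$O{\left(Y,K \right)} = 4 - \sqrt{2}$ ($O{\left(Y,K \right)} = 4 - \sqrt{6 - 4} = 4 - \sqrt{2}$)
$n{\left(Z,L \right)} = 0$ ($n{\left(Z,L \right)} = \left(5 + Z\right) 0 = 0$)
$v{\left(Q,X \right)} = 4 - \sqrt{2}$
$v{\left(6,6 \right)} n{\left(-7,N \right)} = \left(4 - \sqrt{2}\right) 0 = 0$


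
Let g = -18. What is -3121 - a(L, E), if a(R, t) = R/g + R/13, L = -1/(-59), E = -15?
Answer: -43088531/13806 ≈ -3121.0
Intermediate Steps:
L = 1/59 (L = -1*(-1/59) = 1/59 ≈ 0.016949)
a(R, t) = 5*R/234 (a(R, t) = R/(-18) + R/13 = R*(-1/18) + R*(1/13) = -R/18 + R/13 = 5*R/234)
-3121 - a(L, E) = -3121 - 5/(234*59) = -3121 - 1*5/13806 = -3121 - 5/13806 = -43088531/13806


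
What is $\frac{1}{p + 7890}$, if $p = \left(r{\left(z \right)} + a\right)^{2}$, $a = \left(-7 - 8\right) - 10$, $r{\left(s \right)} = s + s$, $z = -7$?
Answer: $\frac{1}{9411} \approx 0.00010626$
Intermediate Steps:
$r{\left(s \right)} = 2 s$
$a = -25$ ($a = -15 - 10 = -25$)
$p = 1521$ ($p = \left(2 \left(-7\right) - 25\right)^{2} = \left(-14 - 25\right)^{2} = \left(-39\right)^{2} = 1521$)
$\frac{1}{p + 7890} = \frac{1}{1521 + 7890} = \frac{1}{9411}$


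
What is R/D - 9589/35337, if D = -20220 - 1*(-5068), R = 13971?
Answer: -638985755/535426224 ≈ -1.1934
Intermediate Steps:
D = -15152 (D = -20220 + 5068 = -15152)
R/D - 9589/35337 = 13971/(-15152) - 9589/35337 = 13971*(-1/15152) - 9589*1/35337 = -13971/15152 - 9589/35337 = -638985755/535426224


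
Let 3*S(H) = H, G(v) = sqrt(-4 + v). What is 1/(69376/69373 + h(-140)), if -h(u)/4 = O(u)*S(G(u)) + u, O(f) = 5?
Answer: 168742260843/96589460881696 + 24063065645*I/96589460881696 ≈ 0.001747 + 0.00024913*I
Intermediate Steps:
S(H) = H/3
h(u) = -4*u - 20*sqrt(-4 + u)/3 (h(u) = -4*(5*(sqrt(-4 + u)/3) + u) = -4*(5*sqrt(-4 + u)/3 + u) = -4*(u + 5*sqrt(-4 + u)/3) = -4*u - 20*sqrt(-4 + u)/3)
1/(69376/69373 + h(-140)) = 1/(69376/69373 + (-4*(-140) - 20*sqrt(-4 - 140)/3)) = 1/(69376*(1/69373) + (560 - 80*I)) = 1/(69376/69373 + (560 - 80*I)) = 1/(38918256/69373 - 80*I) = 4812613129*(38918256/69373 + 80*I)/1545431374107136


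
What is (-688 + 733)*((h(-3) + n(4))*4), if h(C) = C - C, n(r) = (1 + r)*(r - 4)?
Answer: 0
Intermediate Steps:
n(r) = (1 + r)*(-4 + r)
h(C) = 0
(-688 + 733)*((h(-3) + n(4))*4) = (-688 + 733)*((0 + (-4 + 4² - 3*4))*4) = 45*((0 + (-4 + 16 - 12))*4) = 45*((0 + 0)*4) = 45*(0*4) = 45*0 = 0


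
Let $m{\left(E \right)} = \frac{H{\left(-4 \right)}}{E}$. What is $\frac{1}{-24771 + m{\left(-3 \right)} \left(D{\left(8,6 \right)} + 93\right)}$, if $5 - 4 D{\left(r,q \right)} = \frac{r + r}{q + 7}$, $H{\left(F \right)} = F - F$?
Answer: $- \frac{1}{24771} \approx -4.037 \cdot 10^{-5}$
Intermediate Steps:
$H{\left(F \right)} = 0$
$D{\left(r,q \right)} = \frac{5}{4} - \frac{r}{2 \left(7 + q\right)}$ ($D{\left(r,q \right)} = \frac{5}{4} - \frac{\left(r + r\right) \frac{1}{q + 7}}{4} = \frac{5}{4} - \frac{2 r \frac{1}{7 + q}}{4} = \frac{5}{4} - \frac{r}{2 \left(7 + q\right)}$)
$m{\left(E \right)} = 0$ ($m{\left(E \right)} = \frac{0}{E} = 0$)
$\frac{1}{-24771 + m{\left(-3 \right)} \left(D{\left(8,6 \right)} + 93\right)} = \frac{1}{-24771 + 0 \left(\frac{35 - 16 + 5 \cdot 6}{4 \left(7 + 6\right)} + 93\right)} = \frac{1}{-24771 + 0 \left(\frac{35 - 16 + 30}{4 \cdot 13} + 93\right)} = \frac{1}{-24771 + 0 \left(\frac{1}{4} \cdot \frac{1}{13} \cdot 49 + 93\right)} = \frac{1}{-24771 + 0 \left(\frac{49}{52} + 93\right)} = \frac{1}{-24771 + 0 \cdot \frac{4885}{52}} = \frac{1}{-24771 + 0} = \frac{1}{-24771} = - \frac{1}{24771}$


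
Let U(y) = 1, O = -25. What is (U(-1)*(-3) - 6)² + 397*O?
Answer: -9844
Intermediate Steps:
(U(-1)*(-3) - 6)² + 397*O = (1*(-3) - 6)² + 397*(-25) = (-3 - 6)² - 9925 = (-9)² - 9925 = 81 - 9925 = -9844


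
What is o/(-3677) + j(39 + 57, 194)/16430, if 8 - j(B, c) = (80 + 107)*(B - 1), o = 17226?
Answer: -348315669/60413110 ≈ -5.7656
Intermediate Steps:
j(B, c) = 195 - 187*B (j(B, c) = 8 - (80 + 107)*(B - 1) = 8 - 187*(-1 + B) = 8 - (-187 + 187*B) = 8 + (187 - 187*B) = 195 - 187*B)
o/(-3677) + j(39 + 57, 194)/16430 = 17226/(-3677) + (195 - 187*(39 + 57))/16430 = 17226*(-1/3677) + (195 - 187*96)*(1/16430) = -17226/3677 + (195 - 17952)*(1/16430) = -17226/3677 - 17757*1/16430 = -17226/3677 - 17757/16430 = -348315669/60413110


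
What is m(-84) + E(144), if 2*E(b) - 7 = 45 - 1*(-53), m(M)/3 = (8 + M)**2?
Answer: 34761/2 ≈ 17381.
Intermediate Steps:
m(M) = 3*(8 + M)**2
E(b) = 105/2 (E(b) = 7/2 + (45 - 1*(-53))/2 = 7/2 + (45 + 53)/2 = 7/2 + (1/2)*98 = 7/2 + 49 = 105/2)
m(-84) + E(144) = 3*(8 - 84)**2 + 105/2 = 3*(-76)**2 + 105/2 = 3*5776 + 105/2 = 17328 + 105/2 = 34761/2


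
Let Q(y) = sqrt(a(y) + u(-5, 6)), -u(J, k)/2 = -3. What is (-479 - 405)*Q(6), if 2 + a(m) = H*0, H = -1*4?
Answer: -1768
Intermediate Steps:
u(J, k) = 6 (u(J, k) = -2*(-3) = 6)
H = -4
a(m) = -2 (a(m) = -2 - 4*0 = -2 + 0 = -2)
Q(y) = 2 (Q(y) = sqrt(-2 + 6) = sqrt(4) = 2)
(-479 - 405)*Q(6) = (-479 - 405)*2 = -884*2 = -1768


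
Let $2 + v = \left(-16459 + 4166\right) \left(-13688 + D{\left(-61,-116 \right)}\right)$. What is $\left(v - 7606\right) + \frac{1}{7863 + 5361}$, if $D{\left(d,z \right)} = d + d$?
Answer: $\frac{2244889339729}{13224} \approx 1.6976 \cdot 10^{8}$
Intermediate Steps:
$D{\left(d,z \right)} = 2 d$
$v = 169766328$ ($v = -2 + \left(-16459 + 4166\right) \left(-13688 + 2 \left(-61\right)\right) = -2 - 12293 \left(-13688 - 122\right) = -2 - -169766330 = -2 + 169766330 = 169766328$)
$\left(v - 7606\right) + \frac{1}{7863 + 5361} = \left(169766328 - 7606\right) + \frac{1}{7863 + 5361} = 169758722 + \frac{1}{13224} = \frac{2244889339729}{13224}$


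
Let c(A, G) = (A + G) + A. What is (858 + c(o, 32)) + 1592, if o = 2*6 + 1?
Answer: 2508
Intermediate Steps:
o = 13 (o = 12 + 1 = 13)
c(A, G) = G + 2*A
(858 + c(o, 32)) + 1592 = (858 + (32 + 2*13)) + 1592 = (858 + (32 + 26)) + 1592 = (858 + 58) + 1592 = 916 + 1592 = 2508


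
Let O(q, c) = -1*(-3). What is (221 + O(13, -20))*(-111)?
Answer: -24864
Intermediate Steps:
O(q, c) = 3
(221 + O(13, -20))*(-111) = (221 + 3)*(-111) = 224*(-111) = -24864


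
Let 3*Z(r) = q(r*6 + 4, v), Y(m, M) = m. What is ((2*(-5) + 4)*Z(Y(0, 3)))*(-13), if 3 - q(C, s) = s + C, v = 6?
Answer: -182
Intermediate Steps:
q(C, s) = 3 - C - s (q(C, s) = 3 - (s + C) = 3 - (C + s) = 3 + (-C - s) = 3 - C - s)
Z(r) = -7/3 - 2*r (Z(r) = (3 - (r*6 + 4) - 1*6)/3 = (3 - (6*r + 4) - 6)/3 = (3 - (4 + 6*r) - 6)/3 = (3 + (-4 - 6*r) - 6)/3 = (-7 - 6*r)/3 = -7/3 - 2*r)
((2*(-5) + 4)*Z(Y(0, 3)))*(-13) = ((2*(-5) + 4)*(-7/3 - 2*0))*(-13) = ((-10 + 4)*(-7/3 + 0))*(-13) = -6*(-7/3)*(-13) = 14*(-13) = -182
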